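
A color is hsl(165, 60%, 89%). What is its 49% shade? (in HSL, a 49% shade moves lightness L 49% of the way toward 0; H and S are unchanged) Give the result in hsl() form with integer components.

L moves 49% from 89 toward 0: 89 − 43.61 = 45.39 → 45.
H and S are unchanged.

hsl(165, 60%, 45%)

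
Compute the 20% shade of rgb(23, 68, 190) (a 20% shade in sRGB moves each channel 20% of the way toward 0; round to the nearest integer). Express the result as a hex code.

#123698

Per channel, c → c + 0.2(0 − c):
  R: 23 + 0.2×(0−23) = 23 − 4.6 = 18.4 → 18
  G: 68 + 0.2×(0−68) = 68 − 13.6 = 54.4 → 54
  B: 190 − 38 = 152 → 152
rgb(18, 54, 152) = #123698.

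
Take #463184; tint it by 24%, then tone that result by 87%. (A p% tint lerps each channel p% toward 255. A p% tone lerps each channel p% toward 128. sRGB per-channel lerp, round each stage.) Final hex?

#7e7c84

#463184 is rgb(70, 49, 132).
Per channel, c → c + 0.24(255 − c):
  R: 70 + 0.24×(255−70) = 70 + 44.4 = 114.4 → 114
  G: 49 + 0.24×(255−49) = 49 + 49.44 = 98.44 → 98
  B: 132 + 29.52 = 161.52 → 162
After the tint: rgb(114, 98, 162) = #7262a2.
Lerp each channel 87% toward 128:
  R: 114 + 0.87×(128−114) = 114 + 12.18 = 126.18 → 126
  G: 98 + 26.1 = 124.1 → 124
  B: 162 + 0.87×(128−162) = 162 − 29.58 = 132.42 → 132
rgb(126, 124, 132) = #7e7c84.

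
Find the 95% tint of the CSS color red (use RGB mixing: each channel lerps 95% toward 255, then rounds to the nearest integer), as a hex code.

CSS red is rgb(255, 0, 0).
Lerp each channel 95% toward 255:
  R: 255 + 0 = 255 → 255
  G: 0 + 0.95×(255−0) = 0 + 242.25 = 242.25 → 242
  B: 0 + 242.25 = 242.25 → 242
rgb(255, 242, 242) = #fff2f2.

#fff2f2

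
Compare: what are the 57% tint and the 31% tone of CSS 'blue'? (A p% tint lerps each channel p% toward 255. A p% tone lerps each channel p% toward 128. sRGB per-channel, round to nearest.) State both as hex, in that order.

CSS blue is rgb(0, 0, 255).
57% tint:
  R: 0 + 0.57×(255−0) = 0 + 145.35 = 145.35 → 145
  G: 0 + 0.57×(255−0) = 0 + 145.35 = 145.35 → 145
  B: 255 + 0.57×(255−255) = 255 + 0 = 255 → 255
  → #9191FF
31% tone:
  R: 0 + 0.31×(128−0) = 0 + 39.68 = 39.68 → 40
  G: 0 + 39.68 = 39.68 → 40
  B: 255 − 39.37 = 215.63 → 216
  → #2828D8

#9191FF, #2828D8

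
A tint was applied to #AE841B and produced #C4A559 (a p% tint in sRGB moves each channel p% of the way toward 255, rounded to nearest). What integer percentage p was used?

27%

#AE841B is rgb(174, 132, 27); #C4A559 is rgb(196, 165, 89).
On the B channel (widest range): 89 ≈ 27 + (p/100)(255 − 27), so p ≈ 100×(89 − 27)/(255 − 27) = 6200/228 = 27.19.
p = 27 reproduces all three channels after rounding.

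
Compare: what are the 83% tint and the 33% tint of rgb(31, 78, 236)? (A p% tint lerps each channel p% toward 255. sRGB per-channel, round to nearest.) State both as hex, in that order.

83% tint:
  R: 31 + 185.92 = 216.92 → 217
  G: 78 + 0.83×(255−78) = 78 + 146.91 = 224.91 → 225
  B: 236 + 0.83×(255−236) = 236 + 15.77 = 251.77 → 252
  → #d9e1fc
33% tint:
  R: 31 + 73.92 = 104.92 → 105
  G: 78 + 0.33×(255−78) = 78 + 58.41 = 136.41 → 136
  B: 236 + 6.27 = 242.27 → 242
  → #6988f2

#d9e1fc, #6988f2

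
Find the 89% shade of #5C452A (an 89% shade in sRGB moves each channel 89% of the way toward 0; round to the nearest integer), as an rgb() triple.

#5C452A is rgb(92, 69, 42).
Per channel, c → c + 0.89(0 − c):
  R: 92 − 81.88 = 10.12 → 10
  G: 69 + 0.89×(0−69) = 69 − 61.41 = 7.59 → 8
  B: 42 + 0.89×(0−42) = 42 − 37.38 = 4.62 → 5

rgb(10, 8, 5)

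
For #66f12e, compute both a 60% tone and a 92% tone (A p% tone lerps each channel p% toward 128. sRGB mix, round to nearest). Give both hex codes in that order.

#76ad5f, #7e8979

#66f12e is rgb(102, 241, 46).
60% tone:
  R: 102 + 15.6 = 117.6 → 118
  G: 241 + 0.6×(128−241) = 241 − 67.8 = 173.2 → 173
  B: 46 + 0.6×(128−46) = 46 + 49.2 = 95.2 → 95
  → #76ad5f
92% tone:
  R: 102 + 0.92×(128−102) = 102 + 23.92 = 125.92 → 126
  G: 241 + 0.92×(128−241) = 241 − 103.96 = 137.04 → 137
  B: 46 + 0.92×(128−46) = 46 + 75.44 = 121.44 → 121
  → #7e8979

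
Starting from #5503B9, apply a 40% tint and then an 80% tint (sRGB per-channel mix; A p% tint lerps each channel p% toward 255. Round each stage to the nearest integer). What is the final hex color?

#5503B9 is rgb(85, 3, 185).
Per channel, c → c + 0.4(255 − c):
  R: 85 + 68 = 153 → 153
  G: 3 + 100.8 = 103.8 → 104
  B: 185 + 28 = 213 → 213
After the tint: rgb(153, 104, 213) = #9968D5.
Lerp each channel 80% toward 255:
  R: 153 + 0.8×(255−153) = 153 + 81.6 = 234.6 → 235
  G: 104 + 0.8×(255−104) = 104 + 120.8 = 224.8 → 225
  B: 213 + 33.6 = 246.6 → 247
rgb(235, 225, 247) = #EBE1F7.

#EBE1F7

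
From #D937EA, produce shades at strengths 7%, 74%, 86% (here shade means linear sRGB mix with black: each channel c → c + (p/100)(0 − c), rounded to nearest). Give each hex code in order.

#D937EA is rgb(217, 55, 234).
7%: (217 − 15.19 = 201.81→202, 55 − 3.85 = 51.15→51, 234 − 16.38 = 217.62→218) → #CA33DA
74%: (217 − 160.58 = 56.42→56, 55 − 40.7 = 14.3→14, 234 − 173.16 = 60.84→61) → #380E3D
86%: (217 − 186.62 = 30.38→30, 55 − 47.3 = 7.7→8, 234 − 201.24 = 32.76→33) → #1E0821

#CA33DA, #380E3D, #1E0821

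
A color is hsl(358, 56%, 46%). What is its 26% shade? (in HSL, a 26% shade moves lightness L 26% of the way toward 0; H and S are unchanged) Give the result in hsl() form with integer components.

L moves 26% from 46 toward 0: 46 − 11.96 = 34.04 → 34.
H and S are unchanged.

hsl(358, 56%, 34%)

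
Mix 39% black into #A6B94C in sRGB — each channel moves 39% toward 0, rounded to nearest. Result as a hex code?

#A6B94C is rgb(166, 185, 76).
A 39% shade moves each channel 39% toward 0:
  R: 166 + 0.39×(0−166) = 166 − 64.74 = 101.26 → 101
  G: 185 + 0.39×(0−185) = 185 − 72.15 = 112.85 → 113
  B: 76 + 0.39×(0−76) = 76 − 29.64 = 46.36 → 46
rgb(101, 113, 46) = #65712E.

#65712E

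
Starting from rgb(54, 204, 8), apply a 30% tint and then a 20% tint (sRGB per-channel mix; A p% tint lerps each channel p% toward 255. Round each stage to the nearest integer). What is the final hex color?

#8EE275

A 30% tint moves each channel 30% toward 255:
  R: 54 + 0.3×(255−54) = 54 + 60.3 = 114.3 → 114
  G: 204 + 0.3×(255−204) = 204 + 15.3 = 219.3 → 219
  B: 8 + 74.1 = 82.1 → 82
After the tint: rgb(114, 219, 82) = #72DB52.
A 20% tint moves each channel 20% toward 255:
  R: 114 + 0.2×(255−114) = 114 + 28.2 = 142.2 → 142
  G: 219 + 0.2×(255−219) = 219 + 7.2 = 226.2 → 226
  B: 82 + 34.6 = 116.6 → 117
rgb(142, 226, 117) = #8EE275.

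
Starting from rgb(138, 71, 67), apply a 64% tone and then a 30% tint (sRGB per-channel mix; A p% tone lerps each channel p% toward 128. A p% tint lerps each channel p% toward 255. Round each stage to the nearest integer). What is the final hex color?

#a99797

A 64% tone moves each channel 64% toward 128:
  R: 138 + 0.64×(128−138) = 138 − 6.4 = 131.6 → 132
  G: 71 + 0.64×(128−71) = 71 + 36.48 = 107.48 → 107
  B: 67 + 39.04 = 106.04 → 106
After the tone: rgb(132, 107, 106) = #846b6a.
Per channel, c → c + 0.3(255 − c):
  R: 132 + 0.3×(255−132) = 132 + 36.9 = 168.9 → 169
  G: 107 + 0.3×(255−107) = 107 + 44.4 = 151.4 → 151
  B: 106 + 0.3×(255−106) = 106 + 44.7 = 150.7 → 151
rgb(169, 151, 151) = #a99797.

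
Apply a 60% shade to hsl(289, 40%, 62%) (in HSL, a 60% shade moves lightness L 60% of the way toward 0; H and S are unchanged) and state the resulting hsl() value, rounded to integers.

hsl(289, 40%, 25%)

L moves 60% from 62 toward 0: 62 − 37.2 = 24.8 → 25.
H and S are unchanged.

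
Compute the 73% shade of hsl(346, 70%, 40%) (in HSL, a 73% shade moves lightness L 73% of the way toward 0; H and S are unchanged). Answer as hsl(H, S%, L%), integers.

hsl(346, 70%, 11%)

L moves 73% from 40 toward 0: 40 − 29.2 = 10.8 → 11.
H and S are unchanged.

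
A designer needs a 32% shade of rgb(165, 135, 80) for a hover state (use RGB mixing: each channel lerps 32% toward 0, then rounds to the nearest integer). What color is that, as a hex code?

A 32% shade moves each channel 32% toward 0:
  R: 165 + 0.32×(0−165) = 165 − 52.8 = 112.2 → 112
  G: 135 − 43.2 = 91.8 → 92
  B: 80 + 0.32×(0−80) = 80 − 25.6 = 54.4 → 54
rgb(112, 92, 54) = #705C36.

#705C36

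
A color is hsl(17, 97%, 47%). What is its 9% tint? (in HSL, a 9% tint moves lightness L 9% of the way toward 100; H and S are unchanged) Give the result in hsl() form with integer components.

L moves 9% from 47 toward 100: 47 + 4.77 = 51.77 → 52.
H and S are unchanged.

hsl(17, 97%, 52%)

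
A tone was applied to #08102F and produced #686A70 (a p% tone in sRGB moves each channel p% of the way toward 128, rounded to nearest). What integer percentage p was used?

80%

#08102F is rgb(8, 16, 47); #686A70 is rgb(104, 106, 112).
On the R channel (widest range): 104 ≈ 8 + (p/100)(128 − 8), so p ≈ 100×(104 − 8)/(128 − 8) = 9600/120 = 80.00.
p = 80 reproduces all three channels after rounding.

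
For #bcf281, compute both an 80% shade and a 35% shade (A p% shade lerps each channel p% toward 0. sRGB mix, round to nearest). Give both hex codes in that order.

#bcf281 is rgb(188, 242, 129).
80% shade:
  R: 188 − 150.4 = 37.6 → 38
  G: 242 − 193.6 = 48.4 → 48
  B: 129 − 103.2 = 25.8 → 26
  → #26301a
35% shade:
  R: 188 + 0.35×(0−188) = 188 − 65.8 = 122.2 → 122
  G: 242 + 0.35×(0−242) = 242 − 84.7 = 157.3 → 157
  B: 129 + 0.35×(0−129) = 129 − 45.15 = 83.85 → 84
  → #7a9d54

#26301a, #7a9d54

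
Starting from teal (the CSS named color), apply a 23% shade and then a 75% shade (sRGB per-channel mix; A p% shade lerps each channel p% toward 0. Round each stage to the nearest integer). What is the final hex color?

CSS teal is rgb(0, 128, 128).
Lerp each channel 23% toward 0:
  R: 0 + 0.23×(0−0) = 0 + 0 = 0 → 0
  G: 128 − 29.44 = 98.56 → 99
  B: 128 + 0.23×(0−128) = 128 − 29.44 = 98.56 → 99
After the shade: rgb(0, 99, 99) = #006363.
A 75% shade moves each channel 75% toward 0:
  R: 0 + 0 = 0 → 0
  G: 99 + 0.75×(0−99) = 99 − 74.25 = 24.75 → 25
  B: 99 + 0.75×(0−99) = 99 − 74.25 = 24.75 → 25
rgb(0, 25, 25) = #001919.

#001919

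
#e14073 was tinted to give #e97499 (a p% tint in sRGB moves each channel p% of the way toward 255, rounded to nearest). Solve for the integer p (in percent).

27%

#e14073 is rgb(225, 64, 115); #e97499 is rgb(233, 116, 153).
On the G channel (widest range): 116 ≈ 64 + (p/100)(255 − 64), so p ≈ 100×(116 − 64)/(255 − 64) = 5200/191 = 27.23.
p = 27 reproduces all three channels after rounding.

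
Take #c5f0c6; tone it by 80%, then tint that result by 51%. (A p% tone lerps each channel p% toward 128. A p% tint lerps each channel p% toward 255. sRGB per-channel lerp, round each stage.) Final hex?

#c8ccc8

#c5f0c6 is rgb(197, 240, 198).
An 80% tone moves each channel 80% toward 128:
  R: 197 + 0.8×(128−197) = 197 − 55.2 = 141.8 → 142
  G: 240 + 0.8×(128−240) = 240 − 89.6 = 150.4 → 150
  B: 198 + 0.8×(128−198) = 198 − 56 = 142 → 142
After the tone: rgb(142, 150, 142) = #8e968e.
Lerp each channel 51% toward 255:
  R: 142 + 0.51×(255−142) = 142 + 57.63 = 199.63 → 200
  G: 150 + 53.55 = 203.55 → 204
  B: 142 + 0.51×(255−142) = 142 + 57.63 = 199.63 → 200
rgb(200, 204, 200) = #c8ccc8.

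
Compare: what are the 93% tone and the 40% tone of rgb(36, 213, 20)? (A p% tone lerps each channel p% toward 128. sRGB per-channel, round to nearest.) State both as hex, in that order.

#7A8678, #49B33F

93% tone:
  R: 36 + 0.93×(128−36) = 36 + 85.56 = 121.56 → 122
  G: 213 + 0.93×(128−213) = 213 − 79.05 = 133.95 → 134
  B: 20 + 0.93×(128−20) = 20 + 100.44 = 120.44 → 120
  → #7A8678
40% tone:
  R: 36 + 0.4×(128−36) = 36 + 36.8 = 72.8 → 73
  G: 213 − 34 = 179 → 179
  B: 20 + 0.4×(128−20) = 20 + 43.2 = 63.2 → 63
  → #49B33F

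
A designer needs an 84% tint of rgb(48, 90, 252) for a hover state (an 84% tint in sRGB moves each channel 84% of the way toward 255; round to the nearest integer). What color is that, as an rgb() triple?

Per channel, c → c + 0.84(255 − c):
  R: 48 + 0.84×(255−48) = 48 + 173.88 = 221.88 → 222
  G: 90 + 0.84×(255−90) = 90 + 138.6 = 228.6 → 229
  B: 252 + 0.84×(255−252) = 252 + 2.52 = 254.52 → 255

rgb(222, 229, 255)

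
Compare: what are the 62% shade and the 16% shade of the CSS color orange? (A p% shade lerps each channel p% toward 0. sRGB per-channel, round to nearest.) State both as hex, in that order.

#613F00, #D68B00

CSS orange is rgb(255, 165, 0).
62% shade:
  R: 255 − 158.1 = 96.9 → 97
  G: 165 − 102.3 = 62.7 → 63
  B: 0 + 0.62×(0−0) = 0 + 0 = 0 → 0
  → #613F00
16% shade:
  R: 255 − 40.8 = 214.2 → 214
  G: 165 − 26.4 = 138.6 → 139
  B: 0 + 0.16×(0−0) = 0 + 0 = 0 → 0
  → #D68B00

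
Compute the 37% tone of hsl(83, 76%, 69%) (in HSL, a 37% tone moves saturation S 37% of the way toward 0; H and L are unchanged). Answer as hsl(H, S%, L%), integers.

hsl(83, 48%, 69%)

S moves 37% from 76 toward 0: 76 − 28.12 = 47.88 → 48.
H and L are unchanged.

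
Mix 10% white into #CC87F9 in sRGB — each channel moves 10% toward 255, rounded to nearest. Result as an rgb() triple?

#CC87F9 is rgb(204, 135, 249).
Lerp each channel 10% toward 255:
  R: 204 + 0.1×(255−204) = 204 + 5.1 = 209.1 → 209
  G: 135 + 0.1×(255−135) = 135 + 12 = 147 → 147
  B: 249 + 0.6 = 249.6 → 250

rgb(209, 147, 250)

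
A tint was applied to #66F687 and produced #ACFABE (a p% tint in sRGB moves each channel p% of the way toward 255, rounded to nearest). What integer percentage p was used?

46%

#66F687 is rgb(102, 246, 135); #ACFABE is rgb(172, 250, 190).
On the R channel (widest range): 172 ≈ 102 + (p/100)(255 − 102), so p ≈ 100×(172 − 102)/(255 − 102) = 7000/153 = 45.75.
p = 46 reproduces all three channels after rounding.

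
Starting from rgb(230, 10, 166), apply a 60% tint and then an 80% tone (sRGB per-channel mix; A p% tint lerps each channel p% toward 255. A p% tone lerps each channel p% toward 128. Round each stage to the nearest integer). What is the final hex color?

Per channel, c → c + 0.6(255 − c):
  R: 230 + 15 = 245 → 245
  G: 10 + 147 = 157 → 157
  B: 166 + 53.4 = 219.4 → 219
After the tint: rgb(245, 157, 219) = #F59DDB.
Lerp each channel 80% toward 128:
  R: 245 − 93.6 = 151.4 → 151
  G: 157 − 23.2 = 133.8 → 134
  B: 219 − 72.8 = 146.2 → 146
rgb(151, 134, 146) = #978692.

#978692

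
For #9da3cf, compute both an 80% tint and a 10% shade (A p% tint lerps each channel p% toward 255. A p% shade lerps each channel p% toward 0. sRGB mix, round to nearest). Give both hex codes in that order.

#ebedf5, #8d93ba

#9da3cf is rgb(157, 163, 207).
80% tint:
  R: 157 + 0.8×(255−157) = 157 + 78.4 = 235.4 → 235
  G: 163 + 0.8×(255−163) = 163 + 73.6 = 236.6 → 237
  B: 207 + 38.4 = 245.4 → 245
  → #ebedf5
10% shade:
  R: 157 − 15.7 = 141.3 → 141
  G: 163 − 16.3 = 146.7 → 147
  B: 207 − 20.7 = 186.3 → 186
  → #8d93ba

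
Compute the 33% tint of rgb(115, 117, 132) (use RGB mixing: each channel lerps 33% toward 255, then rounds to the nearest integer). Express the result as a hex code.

#A1A3AD

Per channel, c → c + 0.33(255 − c):
  R: 115 + 0.33×(255−115) = 115 + 46.2 = 161.2 → 161
  G: 117 + 0.33×(255−117) = 117 + 45.54 = 162.54 → 163
  B: 132 + 0.33×(255−132) = 132 + 40.59 = 172.59 → 173
rgb(161, 163, 173) = #A1A3AD.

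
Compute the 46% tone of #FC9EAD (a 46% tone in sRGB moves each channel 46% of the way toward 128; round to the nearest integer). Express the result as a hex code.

#C39098

#FC9EAD is rgb(252, 158, 173).
Lerp each channel 46% toward 128:
  R: 252 + 0.46×(128−252) = 252 − 57.04 = 194.96 → 195
  G: 158 − 13.8 = 144.2 → 144
  B: 173 + 0.46×(128−173) = 173 − 20.7 = 152.3 → 152
rgb(195, 144, 152) = #C39098.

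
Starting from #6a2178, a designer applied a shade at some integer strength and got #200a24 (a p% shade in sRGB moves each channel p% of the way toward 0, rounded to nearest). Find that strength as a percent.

#6a2178 is rgb(106, 33, 120); #200a24 is rgb(32, 10, 36).
On the B channel (widest range): 36 ≈ 120 + (p/100)(0 − 120), so p ≈ 100×(36 − 120)/(0 − 120) = -8400/-120 = 70.00.
p = 70 reproduces all three channels after rounding.

70%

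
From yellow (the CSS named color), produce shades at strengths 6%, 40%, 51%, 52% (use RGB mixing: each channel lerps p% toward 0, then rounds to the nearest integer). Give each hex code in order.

CSS yellow is rgb(255, 255, 0).
6%: (255 − 15.3 = 239.7→240, 255 − 15.3 = 239.7→240, 0→0) → #F0F000
40%: (255 − 102 = 153→153, 255 − 102 = 153→153, 0→0) → #999900
51%: (255 − 130.05 = 124.95→125, 255 − 130.05 = 124.95→125, 0→0) → #7D7D00
52%: (255 − 132.6 = 122.4→122, 255 − 132.6 = 122.4→122, 0→0) → #7A7A00

#F0F000, #999900, #7D7D00, #7A7A00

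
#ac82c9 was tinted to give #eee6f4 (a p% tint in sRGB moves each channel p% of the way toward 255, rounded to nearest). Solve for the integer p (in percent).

#ac82c9 is rgb(172, 130, 201); #eee6f4 is rgb(238, 230, 244).
On the G channel (widest range): 230 ≈ 130 + (p/100)(255 − 130), so p ≈ 100×(230 − 130)/(255 − 130) = 10000/125 = 80.00.
p = 80 reproduces all three channels after rounding.

80%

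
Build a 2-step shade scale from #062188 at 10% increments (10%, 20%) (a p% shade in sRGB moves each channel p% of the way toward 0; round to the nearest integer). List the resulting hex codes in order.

#062188 is rgb(6, 33, 136).
10%: (6 − 0.6 = 5.4→5, 33 − 3.3 = 29.7→30, 136 − 13.6 = 122.4→122) → #051e7a
20%: (6 − 1.2 = 4.8→5, 33 − 6.6 = 26.4→26, 136 − 27.2 = 108.8→109) → #051a6d

#051e7a, #051a6d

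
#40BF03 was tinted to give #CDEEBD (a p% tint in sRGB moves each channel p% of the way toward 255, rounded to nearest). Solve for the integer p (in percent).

74%

#40BF03 is rgb(64, 191, 3); #CDEEBD is rgb(205, 238, 189).
On the B channel (widest range): 189 ≈ 3 + (p/100)(255 − 3), so p ≈ 100×(189 − 3)/(255 − 3) = 18600/252 = 73.81.
p = 74 reproduces all three channels after rounding.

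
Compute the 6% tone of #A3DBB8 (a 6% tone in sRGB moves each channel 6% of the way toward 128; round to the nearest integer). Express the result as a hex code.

#A1D6B5

#A3DBB8 is rgb(163, 219, 184).
A 6% tone moves each channel 6% toward 128:
  R: 163 + 0.06×(128−163) = 163 − 2.1 = 160.9 → 161
  G: 219 + 0.06×(128−219) = 219 − 5.46 = 213.54 → 214
  B: 184 + 0.06×(128−184) = 184 − 3.36 = 180.64 → 181
rgb(161, 214, 181) = #A1D6B5.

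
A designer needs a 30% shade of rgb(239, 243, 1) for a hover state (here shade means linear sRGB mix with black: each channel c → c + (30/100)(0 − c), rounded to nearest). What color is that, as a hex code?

Lerp each channel 30% toward 0:
  R: 239 − 71.7 = 167.3 → 167
  G: 243 − 72.9 = 170.1 → 170
  B: 1 + 0.3×(0−1) = 1 − 0.3 = 0.7 → 1
rgb(167, 170, 1) = #a7aa01.

#a7aa01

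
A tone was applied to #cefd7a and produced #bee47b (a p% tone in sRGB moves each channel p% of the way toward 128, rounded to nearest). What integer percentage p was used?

#cefd7a is rgb(206, 253, 122); #bee47b is rgb(190, 228, 123).
On the G channel (widest range): 228 ≈ 253 + (p/100)(128 − 253), so p ≈ 100×(228 − 253)/(128 − 253) = -2500/-125 = 20.00.
p = 20 reproduces all three channels after rounding.

20%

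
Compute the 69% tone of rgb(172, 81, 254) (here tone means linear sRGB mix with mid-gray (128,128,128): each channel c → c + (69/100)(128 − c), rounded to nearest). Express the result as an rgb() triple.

Lerp each channel 69% toward 128:
  R: 172 + 0.69×(128−172) = 172 − 30.36 = 141.64 → 142
  G: 81 + 0.69×(128−81) = 81 + 32.43 = 113.43 → 113
  B: 254 + 0.69×(128−254) = 254 − 86.94 = 167.06 → 167

rgb(142, 113, 167)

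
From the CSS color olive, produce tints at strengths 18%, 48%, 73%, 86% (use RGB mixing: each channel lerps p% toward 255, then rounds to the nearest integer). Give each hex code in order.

CSS olive is rgb(128, 128, 0).
18%: (128 + 22.86 = 150.86→151, 128 + 22.86 = 150.86→151, 0 + 45.9 = 45.9→46) → #97972e
48%: (128 + 60.96 = 188.96→189, 128 + 60.96 = 188.96→189, 0 + 122.4 = 122.4→122) → #bdbd7a
73%: (128 + 92.71 = 220.71→221, 128 + 92.71 = 220.71→221, 0 + 186.15 = 186.15→186) → #ddddba
86%: (128 + 109.22 = 237.22→237, 128 + 109.22 = 237.22→237, 0 + 219.3 = 219.3→219) → #ededdb

#97972e, #bdbd7a, #ddddba, #ededdb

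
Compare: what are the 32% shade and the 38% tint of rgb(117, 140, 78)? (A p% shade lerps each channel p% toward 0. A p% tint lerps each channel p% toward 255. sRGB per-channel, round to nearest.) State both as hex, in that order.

#505F35, #A9B891

32% shade:
  R: 117 + 0.32×(0−117) = 117 − 37.44 = 79.56 → 80
  G: 140 + 0.32×(0−140) = 140 − 44.8 = 95.2 → 95
  B: 78 + 0.32×(0−78) = 78 − 24.96 = 53.04 → 53
  → #505F35
38% tint:
  R: 117 + 0.38×(255−117) = 117 + 52.44 = 169.44 → 169
  G: 140 + 0.38×(255−140) = 140 + 43.7 = 183.7 → 184
  B: 78 + 0.38×(255−78) = 78 + 67.26 = 145.26 → 145
  → #A9B891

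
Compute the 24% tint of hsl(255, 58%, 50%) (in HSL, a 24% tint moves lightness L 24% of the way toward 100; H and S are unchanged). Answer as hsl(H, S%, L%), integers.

L moves 24% from 50 toward 100: 50 + 12 = 62 → 62.
H and S are unchanged.

hsl(255, 58%, 62%)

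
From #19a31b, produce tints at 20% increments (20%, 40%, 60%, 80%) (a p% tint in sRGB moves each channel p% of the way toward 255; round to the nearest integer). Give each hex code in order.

#47b549, #75c876, #a3daa4, #d1edd1

#19a31b is rgb(25, 163, 27).
20%: (25 + 46 = 71→71, 163 + 18.4 = 181.4→181, 27 + 45.6 = 72.6→73) → #47b549
40%: (25 + 92 = 117→117, 163 + 36.8 = 199.8→200, 27 + 91.2 = 118.2→118) → #75c876
60%: (25 + 138 = 163→163, 163 + 55.2 = 218.2→218, 27 + 136.8 = 163.8→164) → #a3daa4
80%: (25 + 184 = 209→209, 163 + 73.6 = 236.6→237, 27 + 182.4 = 209.4→209) → #d1edd1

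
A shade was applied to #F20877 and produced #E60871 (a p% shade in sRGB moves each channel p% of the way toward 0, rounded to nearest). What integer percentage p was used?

#F20877 is rgb(242, 8, 119); #E60871 is rgb(230, 8, 113).
On the R channel (widest range): 230 ≈ 242 + (p/100)(0 − 242), so p ≈ 100×(230 − 242)/(0 − 242) = -1200/-242 = 4.96.
p = 5 reproduces all three channels after rounding.

5%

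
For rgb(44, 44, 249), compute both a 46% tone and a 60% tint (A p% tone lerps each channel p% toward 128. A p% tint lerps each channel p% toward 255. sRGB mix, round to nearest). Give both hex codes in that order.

46% tone:
  R: 44 + 0.46×(128−44) = 44 + 38.64 = 82.64 → 83
  G: 44 + 0.46×(128−44) = 44 + 38.64 = 82.64 → 83
  B: 249 + 0.46×(128−249) = 249 − 55.66 = 193.34 → 193
  → #5353C1
60% tint:
  R: 44 + 0.6×(255−44) = 44 + 126.6 = 170.6 → 171
  G: 44 + 0.6×(255−44) = 44 + 126.6 = 170.6 → 171
  B: 249 + 0.6×(255−249) = 249 + 3.6 = 252.6 → 253
  → #ABABFD

#5353C1, #ABABFD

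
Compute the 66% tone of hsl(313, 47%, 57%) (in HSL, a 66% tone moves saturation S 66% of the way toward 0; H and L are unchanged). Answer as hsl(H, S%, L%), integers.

hsl(313, 16%, 57%)

S moves 66% from 47 toward 0: 47 − 31.02 = 15.98 → 16.
H and L are unchanged.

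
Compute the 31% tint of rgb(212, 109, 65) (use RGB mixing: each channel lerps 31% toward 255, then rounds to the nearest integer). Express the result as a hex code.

Lerp each channel 31% toward 255:
  R: 212 + 0.31×(255−212) = 212 + 13.33 = 225.33 → 225
  G: 109 + 0.31×(255−109) = 109 + 45.26 = 154.26 → 154
  B: 65 + 0.31×(255−65) = 65 + 58.9 = 123.9 → 124
rgb(225, 154, 124) = #e19a7c.

#e19a7c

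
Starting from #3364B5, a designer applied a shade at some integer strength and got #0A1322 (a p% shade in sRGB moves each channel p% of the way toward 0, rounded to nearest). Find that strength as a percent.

#3364B5 is rgb(51, 100, 181); #0A1322 is rgb(10, 19, 34).
On the B channel (widest range): 34 ≈ 181 + (p/100)(0 − 181), so p ≈ 100×(34 − 181)/(0 − 181) = -14700/-181 = 81.22.
p = 81 reproduces all three channels after rounding.

81%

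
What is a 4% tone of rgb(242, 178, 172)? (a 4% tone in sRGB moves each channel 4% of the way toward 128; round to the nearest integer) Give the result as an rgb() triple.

rgb(237, 176, 170)

A 4% tone moves each channel 4% toward 128:
  R: 242 + 0.04×(128−242) = 242 − 4.56 = 237.44 → 237
  G: 178 + 0.04×(128−178) = 178 − 2 = 176 → 176
  B: 172 + 0.04×(128−172) = 172 − 1.76 = 170.24 → 170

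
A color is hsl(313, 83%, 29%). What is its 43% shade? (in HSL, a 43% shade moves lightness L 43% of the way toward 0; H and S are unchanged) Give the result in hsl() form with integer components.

hsl(313, 83%, 17%)

L moves 43% from 29 toward 0: 29 − 12.47 = 16.53 → 17.
H and S are unchanged.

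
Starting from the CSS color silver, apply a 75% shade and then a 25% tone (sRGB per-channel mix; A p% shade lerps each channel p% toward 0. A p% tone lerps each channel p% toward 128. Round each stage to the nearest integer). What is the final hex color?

#444444

CSS silver is rgb(192, 192, 192).
Per channel, c → c + 0.75(0 − c):
  R: 192 − 144 = 48 → 48
  G: 192 − 144 = 48 → 48
  B: 192 − 144 = 48 → 48
After the shade: rgb(48, 48, 48) = #303030.
A 25% tone moves each channel 25% toward 128:
  R: 48 + 0.25×(128−48) = 48 + 20 = 68 → 68
  G: 48 + 0.25×(128−48) = 48 + 20 = 68 → 68
  B: 48 + 0.25×(128−48) = 48 + 20 = 68 → 68
rgb(68, 68, 68) = #444444.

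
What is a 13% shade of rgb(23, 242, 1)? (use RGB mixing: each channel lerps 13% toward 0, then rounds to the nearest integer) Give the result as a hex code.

A 13% shade moves each channel 13% toward 0:
  R: 23 − 2.99 = 20.01 → 20
  G: 242 + 0.13×(0−242) = 242 − 31.46 = 210.54 → 211
  B: 1 + 0.13×(0−1) = 1 − 0.13 = 0.87 → 1
rgb(20, 211, 1) = #14D301.

#14D301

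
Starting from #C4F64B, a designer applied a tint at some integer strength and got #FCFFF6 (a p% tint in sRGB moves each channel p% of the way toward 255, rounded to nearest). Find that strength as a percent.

95%

#C4F64B is rgb(196, 246, 75); #FCFFF6 is rgb(252, 255, 246).
On the B channel (widest range): 246 ≈ 75 + (p/100)(255 − 75), so p ≈ 100×(246 − 75)/(255 − 75) = 17100/180 = 95.00.
p = 95 reproduces all three channels after rounding.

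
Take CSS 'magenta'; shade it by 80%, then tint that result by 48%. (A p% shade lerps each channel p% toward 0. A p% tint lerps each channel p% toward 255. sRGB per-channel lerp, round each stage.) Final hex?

CSS magenta is rgb(255, 0, 255).
Lerp each channel 80% toward 0:
  R: 255 + 0.8×(0−255) = 255 − 204 = 51 → 51
  G: 0 + 0 = 0 → 0
  B: 255 − 204 = 51 → 51
After the shade: rgb(51, 0, 51) = #330033.
Lerp each channel 48% toward 255:
  R: 51 + 97.92 = 148.92 → 149
  G: 0 + 0.48×(255−0) = 0 + 122.4 = 122.4 → 122
  B: 51 + 0.48×(255−51) = 51 + 97.92 = 148.92 → 149
rgb(149, 122, 149) = #957a95.

#957a95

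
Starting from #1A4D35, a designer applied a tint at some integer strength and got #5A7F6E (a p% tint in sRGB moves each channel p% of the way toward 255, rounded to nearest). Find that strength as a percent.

#1A4D35 is rgb(26, 77, 53); #5A7F6E is rgb(90, 127, 110).
On the R channel (widest range): 90 ≈ 26 + (p/100)(255 − 26), so p ≈ 100×(90 − 26)/(255 − 26) = 6400/229 = 27.95.
p = 28 reproduces all three channels after rounding.

28%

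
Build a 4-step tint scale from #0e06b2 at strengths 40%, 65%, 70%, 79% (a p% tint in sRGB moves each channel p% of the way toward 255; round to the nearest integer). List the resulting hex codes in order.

#0e06b2 is rgb(14, 6, 178).
40%: (14 + 96.4 = 110.4→110, 6 + 99.6 = 105.6→106, 178 + 30.8 = 208.8→209) → #6e6ad1
65%: (14 + 156.65 = 170.65→171, 6 + 161.85 = 167.85→168, 178 + 50.05 = 228.05→228) → #aba8e4
70%: (14 + 168.7 = 182.7→183, 6 + 174.3 = 180.3→180, 178 + 53.9 = 231.9→232) → #b7b4e8
79%: (14 + 190.39 = 204.39→204, 6 + 196.71 = 202.71→203, 178 + 60.83 = 238.83→239) → #cccbef

#6e6ad1, #aba8e4, #b7b4e8, #cccbef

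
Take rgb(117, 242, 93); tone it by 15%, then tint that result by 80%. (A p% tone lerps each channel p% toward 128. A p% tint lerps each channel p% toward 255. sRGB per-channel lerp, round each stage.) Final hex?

#E4F9E0

Lerp each channel 15% toward 128:
  R: 117 + 1.65 = 118.65 → 119
  G: 242 + 0.15×(128−242) = 242 − 17.1 = 224.9 → 225
  B: 93 + 0.15×(128−93) = 93 + 5.25 = 98.25 → 98
After the tone: rgb(119, 225, 98) = #77E162.
Lerp each channel 80% toward 255:
  R: 119 + 0.8×(255−119) = 119 + 108.8 = 227.8 → 228
  G: 225 + 0.8×(255−225) = 225 + 24 = 249 → 249
  B: 98 + 0.8×(255−98) = 98 + 125.6 = 223.6 → 224
rgb(228, 249, 224) = #E4F9E0.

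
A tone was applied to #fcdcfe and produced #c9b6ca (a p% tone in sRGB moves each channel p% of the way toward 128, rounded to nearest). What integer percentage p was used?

41%

#fcdcfe is rgb(252, 220, 254); #c9b6ca is rgb(201, 182, 202).
On the B channel (widest range): 202 ≈ 254 + (p/100)(128 − 254), so p ≈ 100×(202 − 254)/(128 − 254) = -5200/-126 = 41.27.
p = 41 reproduces all three channels after rounding.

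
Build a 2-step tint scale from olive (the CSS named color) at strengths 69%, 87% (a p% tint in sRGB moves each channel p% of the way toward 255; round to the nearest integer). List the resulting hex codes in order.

#D8D8B0, #EEEEDE

CSS olive is rgb(128, 128, 0).
69%: (128 + 87.63 = 215.63→216, 128 + 87.63 = 215.63→216, 0 + 175.95 = 175.95→176) → #D8D8B0
87%: (128 + 110.49 = 238.49→238, 128 + 110.49 = 238.49→238, 0 + 221.85 = 221.85→222) → #EEEEDE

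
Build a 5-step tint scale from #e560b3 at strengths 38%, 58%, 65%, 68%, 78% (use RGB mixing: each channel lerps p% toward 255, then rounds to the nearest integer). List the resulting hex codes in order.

#ef9cd0, #f4bcdf, #f6c7e4, #f7cce7, #f9dcee

#e560b3 is rgb(229, 96, 179).
38%: (229 + 9.88 = 238.88→239, 96 + 60.42 = 156.42→156, 179 + 28.88 = 207.88→208) → #ef9cd0
58%: (229 + 15.08 = 244.08→244, 96 + 92.22 = 188.22→188, 179 + 44.08 = 223.08→223) → #f4bcdf
65%: (229 + 16.9 = 245.9→246, 96 + 103.35 = 199.35→199, 179 + 49.4 = 228.4→228) → #f6c7e4
68%: (229 + 17.68 = 246.68→247, 96 + 108.12 = 204.12→204, 179 + 51.68 = 230.68→231) → #f7cce7
78%: (229 + 20.28 = 249.28→249, 96 + 124.02 = 220.02→220, 179 + 59.28 = 238.28→238) → #f9dcee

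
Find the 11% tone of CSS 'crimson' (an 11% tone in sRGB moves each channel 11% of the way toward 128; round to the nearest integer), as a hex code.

CSS crimson is rgb(220, 20, 60).
Per channel, c → c + 0.11(128 − c):
  R: 220 + 0.11×(128−220) = 220 − 10.12 = 209.88 → 210
  G: 20 + 0.11×(128−20) = 20 + 11.88 = 31.88 → 32
  B: 60 + 0.11×(128−60) = 60 + 7.48 = 67.48 → 67
rgb(210, 32, 67) = #d22043.

#d22043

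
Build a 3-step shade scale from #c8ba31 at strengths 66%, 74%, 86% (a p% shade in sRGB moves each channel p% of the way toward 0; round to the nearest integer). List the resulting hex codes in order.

#c8ba31 is rgb(200, 186, 49).
66%: (200 − 132 = 68→68, 186 − 122.76 = 63.24→63, 49 − 32.34 = 16.66→17) → #443f11
74%: (200 − 148 = 52→52, 186 − 137.64 = 48.36→48, 49 − 36.26 = 12.74→13) → #34300d
86%: (200 − 172 = 28→28, 186 − 159.96 = 26.04→26, 49 − 42.14 = 6.86→7) → #1c1a07

#443f11, #34300d, #1c1a07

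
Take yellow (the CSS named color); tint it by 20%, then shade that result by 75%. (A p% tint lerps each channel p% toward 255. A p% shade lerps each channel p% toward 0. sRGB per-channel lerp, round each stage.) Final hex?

#40400D

CSS yellow is rgb(255, 255, 0).
Lerp each channel 20% toward 255:
  R: 255 + 0.2×(255−255) = 255 + 0 = 255 → 255
  G: 255 + 0.2×(255−255) = 255 + 0 = 255 → 255
  B: 0 + 0.2×(255−0) = 0 + 51 = 51 → 51
After the tint: rgb(255, 255, 51) = #FFFF33.
Lerp each channel 75% toward 0:
  R: 255 − 191.25 = 63.75 → 64
  G: 255 + 0.75×(0−255) = 255 − 191.25 = 63.75 → 64
  B: 51 − 38.25 = 12.75 → 13
rgb(64, 64, 13) = #40400D.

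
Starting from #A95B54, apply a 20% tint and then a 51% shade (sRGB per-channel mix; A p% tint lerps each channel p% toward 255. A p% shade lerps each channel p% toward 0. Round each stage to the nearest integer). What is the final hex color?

#5B3D3A

#A95B54 is rgb(169, 91, 84).
Lerp each channel 20% toward 255:
  R: 169 + 0.2×(255−169) = 169 + 17.2 = 186.2 → 186
  G: 91 + 32.8 = 123.8 → 124
  B: 84 + 0.2×(255−84) = 84 + 34.2 = 118.2 → 118
After the tint: rgb(186, 124, 118) = #BA7C76.
Per channel, c → c + 0.51(0 − c):
  R: 186 − 94.86 = 91.14 → 91
  G: 124 + 0.51×(0−124) = 124 − 63.24 = 60.76 → 61
  B: 118 − 60.18 = 57.82 → 58
rgb(91, 61, 58) = #5B3D3A.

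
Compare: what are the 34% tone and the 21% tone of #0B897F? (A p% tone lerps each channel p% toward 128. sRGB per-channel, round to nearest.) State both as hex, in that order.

#33867F, #24877F

#0B897F is rgb(11, 137, 127).
34% tone:
  R: 11 + 0.34×(128−11) = 11 + 39.78 = 50.78 → 51
  G: 137 + 0.34×(128−137) = 137 − 3.06 = 133.94 → 134
  B: 127 + 0.34 = 127.34 → 127
  → #33867F
21% tone:
  R: 11 + 24.57 = 35.57 → 36
  G: 137 + 0.21×(128−137) = 137 − 1.89 = 135.11 → 135
  B: 127 + 0.21×(128−127) = 127 + 0.21 = 127.21 → 127
  → #24877F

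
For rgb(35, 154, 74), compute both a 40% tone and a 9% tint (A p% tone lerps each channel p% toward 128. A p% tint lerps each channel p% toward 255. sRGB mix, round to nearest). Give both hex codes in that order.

40% tone:
  R: 35 + 0.4×(128−35) = 35 + 37.2 = 72.2 → 72
  G: 154 + 0.4×(128−154) = 154 − 10.4 = 143.6 → 144
  B: 74 + 0.4×(128−74) = 74 + 21.6 = 95.6 → 96
  → #489060
9% tint:
  R: 35 + 0.09×(255−35) = 35 + 19.8 = 54.8 → 55
  G: 154 + 0.09×(255−154) = 154 + 9.09 = 163.09 → 163
  B: 74 + 16.29 = 90.29 → 90
  → #37a35a

#489060, #37a35a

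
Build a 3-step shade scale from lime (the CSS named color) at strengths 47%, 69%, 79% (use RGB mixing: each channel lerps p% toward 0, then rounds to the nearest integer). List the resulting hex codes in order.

#008700, #004F00, #003600

CSS lime is rgb(0, 255, 0).
47%: (0→0, 255 − 119.85 = 135.15→135, 0→0) → #008700
69%: (0→0, 255 − 175.95 = 79.05→79, 0→0) → #004F00
79%: (0→0, 255 − 201.45 = 53.55→54, 0→0) → #003600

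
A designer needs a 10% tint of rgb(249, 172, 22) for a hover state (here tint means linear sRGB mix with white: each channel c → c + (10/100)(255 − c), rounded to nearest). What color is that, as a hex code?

Lerp each channel 10% toward 255:
  R: 249 + 0.6 = 249.6 → 250
  G: 172 + 0.1×(255−172) = 172 + 8.3 = 180.3 → 180
  B: 22 + 0.1×(255−22) = 22 + 23.3 = 45.3 → 45
rgb(250, 180, 45) = #FAB42D.

#FAB42D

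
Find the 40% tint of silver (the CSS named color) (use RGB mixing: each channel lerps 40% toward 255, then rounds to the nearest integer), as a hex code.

CSS silver is rgb(192, 192, 192).
Per channel, c → c + 0.4(255 − c):
  R: 192 + 0.4×(255−192) = 192 + 25.2 = 217.2 → 217
  G: 192 + 0.4×(255−192) = 192 + 25.2 = 217.2 → 217
  B: 192 + 25.2 = 217.2 → 217
rgb(217, 217, 217) = #d9d9d9.

#d9d9d9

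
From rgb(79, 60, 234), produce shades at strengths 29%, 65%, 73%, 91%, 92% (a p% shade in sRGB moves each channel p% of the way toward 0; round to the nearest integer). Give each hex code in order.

#382BA6, #1C1552, #15103F, #070515, #060513

29%: (79 − 22.91 = 56.09→56, 60 − 17.4 = 42.6→43, 234 − 67.86 = 166.14→166) → #382BA6
65%: (79 − 51.35 = 27.65→28, 60 − 39 = 21→21, 234 − 152.1 = 81.9→82) → #1C1552
73%: (79 − 57.67 = 21.33→21, 60 − 43.8 = 16.2→16, 234 − 170.82 = 63.18→63) → #15103F
91%: (79 − 71.89 = 7.11→7, 60 − 54.6 = 5.4→5, 234 − 212.94 = 21.06→21) → #070515
92%: (79 − 72.68 = 6.32→6, 60 − 55.2 = 4.8→5, 234 − 215.28 = 18.72→19) → #060513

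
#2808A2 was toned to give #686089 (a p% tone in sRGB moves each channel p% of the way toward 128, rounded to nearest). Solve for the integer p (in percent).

#2808A2 is rgb(40, 8, 162); #686089 is rgb(104, 96, 137).
On the G channel (widest range): 96 ≈ 8 + (p/100)(128 − 8), so p ≈ 100×(96 − 8)/(128 − 8) = 8800/120 = 73.33.
p = 73 reproduces all three channels after rounding.

73%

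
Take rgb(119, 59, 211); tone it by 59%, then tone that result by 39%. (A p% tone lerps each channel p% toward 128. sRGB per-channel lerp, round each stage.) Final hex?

Per channel, c → c + 0.59(128 − c):
  R: 119 + 5.31 = 124.31 → 124
  G: 59 + 0.59×(128−59) = 59 + 40.71 = 99.71 → 100
  B: 211 − 48.97 = 162.03 → 162
After the tone: rgb(124, 100, 162) = #7c64a2.
Lerp each channel 39% toward 128:
  R: 124 + 1.56 = 125.56 → 126
  G: 100 + 0.39×(128−100) = 100 + 10.92 = 110.92 → 111
  B: 162 − 13.26 = 148.74 → 149
rgb(126, 111, 149) = #7e6f95.

#7e6f95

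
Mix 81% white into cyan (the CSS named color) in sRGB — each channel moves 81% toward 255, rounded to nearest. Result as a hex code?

#CFFFFF

CSS cyan is rgb(0, 255, 255).
An 81% tint moves each channel 81% toward 255:
  R: 0 + 0.81×(255−0) = 0 + 206.55 = 206.55 → 207
  G: 255 + 0.81×(255−255) = 255 + 0 = 255 → 255
  B: 255 + 0.81×(255−255) = 255 + 0 = 255 → 255
rgb(207, 255, 255) = #CFFFFF.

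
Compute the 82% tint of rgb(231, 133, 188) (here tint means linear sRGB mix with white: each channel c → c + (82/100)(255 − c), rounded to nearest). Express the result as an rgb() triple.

rgb(251, 233, 243)

An 82% tint moves each channel 82% toward 255:
  R: 231 + 0.82×(255−231) = 231 + 19.68 = 250.68 → 251
  G: 133 + 0.82×(255−133) = 133 + 100.04 = 233.04 → 233
  B: 188 + 0.82×(255−188) = 188 + 54.94 = 242.94 → 243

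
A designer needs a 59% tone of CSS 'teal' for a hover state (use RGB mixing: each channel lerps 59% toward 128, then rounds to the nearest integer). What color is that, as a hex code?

#4C8080

CSS teal is rgb(0, 128, 128).
Per channel, c → c + 0.59(128 − c):
  R: 0 + 0.59×(128−0) = 0 + 75.52 = 75.52 → 76
  G: 128 + 0.59×(128−128) = 128 + 0 = 128 → 128
  B: 128 + 0.59×(128−128) = 128 + 0 = 128 → 128
rgb(76, 128, 128) = #4C8080.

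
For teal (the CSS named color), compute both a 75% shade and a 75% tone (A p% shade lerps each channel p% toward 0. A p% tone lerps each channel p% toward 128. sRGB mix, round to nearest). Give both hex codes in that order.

#002020, #608080

CSS teal is rgb(0, 128, 128).
75% shade:
  R: 0 + 0.75×(0−0) = 0 + 0 = 0 → 0
  G: 128 − 96 = 32 → 32
  B: 128 + 0.75×(0−128) = 128 − 96 = 32 → 32
  → #002020
75% tone:
  R: 0 + 0.75×(128−0) = 0 + 96 = 96 → 96
  G: 128 + 0.75×(128−128) = 128 + 0 = 128 → 128
  B: 128 + 0 = 128 → 128
  → #608080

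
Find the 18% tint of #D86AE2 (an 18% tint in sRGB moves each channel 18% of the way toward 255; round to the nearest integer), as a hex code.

#D86AE2 is rgb(216, 106, 226).
Per channel, c → c + 0.18(255 − c):
  R: 216 + 0.18×(255−216) = 216 + 7.02 = 223.02 → 223
  G: 106 + 26.82 = 132.82 → 133
  B: 226 + 0.18×(255−226) = 226 + 5.22 = 231.22 → 231
rgb(223, 133, 231) = #DF85E7.

#DF85E7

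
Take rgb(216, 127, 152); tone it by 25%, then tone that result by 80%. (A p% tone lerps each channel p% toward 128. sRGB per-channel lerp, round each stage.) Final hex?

#8d8084

A 25% tone moves each channel 25% toward 128:
  R: 216 + 0.25×(128−216) = 216 − 22 = 194 → 194
  G: 127 + 0.25×(128−127) = 127 + 0.25 = 127.25 → 127
  B: 152 − 6 = 146 → 146
After the tone: rgb(194, 127, 146) = #c27f92.
Per channel, c → c + 0.8(128 − c):
  R: 194 + 0.8×(128−194) = 194 − 52.8 = 141.2 → 141
  G: 127 + 0.8×(128−127) = 127 + 0.8 = 127.8 → 128
  B: 146 − 14.4 = 131.6 → 132
rgb(141, 128, 132) = #8d8084.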